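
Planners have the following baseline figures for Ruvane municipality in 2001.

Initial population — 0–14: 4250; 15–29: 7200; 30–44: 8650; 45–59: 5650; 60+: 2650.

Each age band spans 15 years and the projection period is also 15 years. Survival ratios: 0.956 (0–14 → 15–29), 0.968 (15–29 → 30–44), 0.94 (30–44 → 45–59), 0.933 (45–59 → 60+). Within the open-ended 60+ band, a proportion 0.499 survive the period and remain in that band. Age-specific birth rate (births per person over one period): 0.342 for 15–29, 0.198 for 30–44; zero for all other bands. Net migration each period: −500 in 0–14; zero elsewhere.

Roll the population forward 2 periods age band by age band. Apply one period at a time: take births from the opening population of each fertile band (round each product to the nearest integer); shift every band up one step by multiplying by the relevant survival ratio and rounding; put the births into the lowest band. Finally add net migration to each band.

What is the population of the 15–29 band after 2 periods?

3513

Numbering the groups 1..5 from youngest to oldest:
Period 1:
Births: 7200 × 0.342 = 2462  |  8650 × 0.198 = 1713 ⇒ total 4175
Group 2: 4250 × 0.956 = 4063
Group 3: 7200 × 0.968 = 6970
Group 4: 8650 × 0.94 = 8131
Group 5: 5650 × 0.933 + 2650 × 0.499 = 5271 + 1322 = 6593
Net migration: Group 1 − 500 → 3675
Population now: 0–14=3675, 15–29=4063, 30–44=6970, 45–59=8131, 60+=6593
Period 2:
Births: 4063 × 0.342 = 1390  |  6970 × 0.198 = 1380 ⇒ total 2770
Group 2: 3675 × 0.956 = 3513
Group 3: 4063 × 0.968 = 3933
Group 4: 6970 × 0.94 = 6552
Group 5: 8131 × 0.933 + 6593 × 0.499 = 7586 + 3290 = 10876
Net migration: Group 1 − 500 → 2270
Population now: 0–14=2270, 15–29=3513, 30–44=3933, 45–59=6552, 60+=10876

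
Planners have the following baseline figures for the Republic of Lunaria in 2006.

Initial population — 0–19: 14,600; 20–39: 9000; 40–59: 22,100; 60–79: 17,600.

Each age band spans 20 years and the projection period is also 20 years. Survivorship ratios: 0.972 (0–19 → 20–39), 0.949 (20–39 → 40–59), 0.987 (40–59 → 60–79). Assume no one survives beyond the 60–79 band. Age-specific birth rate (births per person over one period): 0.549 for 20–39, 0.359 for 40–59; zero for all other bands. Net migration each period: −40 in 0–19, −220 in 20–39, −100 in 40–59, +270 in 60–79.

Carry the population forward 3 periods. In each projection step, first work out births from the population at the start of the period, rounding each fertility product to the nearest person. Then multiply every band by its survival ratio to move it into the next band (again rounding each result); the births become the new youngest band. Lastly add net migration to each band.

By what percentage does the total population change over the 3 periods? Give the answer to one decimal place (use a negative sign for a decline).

Numbering the groups 1..4 from youngest to oldest:
Period 1:
Births: 9000 * 0.549 = 4941 ; 22100 * 0.359 = 7934 ⇒ total 12875
Group 2: 14600 * 0.972 = 14191
Group 3: 9000 * 0.949 = 8541
Group 4: 22100 * 0.987 = 21813
Net migration: Group 1 − 40 → 12835; Group 2 − 220 → 13971; Group 3 − 100 → 8441; Group 4 + 270 → 22083
Giving 12835 / 13971 / 8441 / 22083.
Period 2:
Births: 13971 * 0.549 = 7670 ; 8441 * 0.359 = 3030 ⇒ total 10700
Group 2: 12835 * 0.972 = 12476
Group 3: 13971 * 0.949 = 13258
Group 4: 8441 * 0.987 = 8331
Net migration: Group 1 − 40 → 10660; Group 2 − 220 → 12256; Group 3 − 100 → 13158; Group 4 + 270 → 8601
Giving 10660 / 12256 / 13158 / 8601.
Period 3:
Births: 12256 * 0.549 = 6729 ; 13158 * 0.359 = 4724 ⇒ total 11453
Group 2: 10660 * 0.972 = 10362
Group 3: 12256 * 0.949 = 11631
Group 4: 13158 * 0.987 = 12987
Net migration: Group 1 − 40 → 11413; Group 2 − 220 → 10142; Group 3 − 100 → 11531; Group 4 + 270 → 13257
Giving 11413 / 10142 / 11531 / 13257.
Total: 63300 → 46343; change = -16957; percentage change = -26.8%

-26.8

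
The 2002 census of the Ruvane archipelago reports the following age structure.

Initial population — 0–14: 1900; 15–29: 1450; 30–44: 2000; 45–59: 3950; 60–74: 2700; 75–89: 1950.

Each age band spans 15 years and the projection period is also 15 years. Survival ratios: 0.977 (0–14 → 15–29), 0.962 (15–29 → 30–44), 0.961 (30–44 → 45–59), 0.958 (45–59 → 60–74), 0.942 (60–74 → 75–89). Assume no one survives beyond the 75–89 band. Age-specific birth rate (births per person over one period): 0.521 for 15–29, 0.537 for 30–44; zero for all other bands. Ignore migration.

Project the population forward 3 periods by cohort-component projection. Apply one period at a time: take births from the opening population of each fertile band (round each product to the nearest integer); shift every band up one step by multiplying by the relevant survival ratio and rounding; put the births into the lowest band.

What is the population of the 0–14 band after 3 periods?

1890

Period 1.
Births: 1450 × 0.521 = 755 ; 2000 × 0.537 = 1074 ⇒ total 1829
15–29: 1900 × 0.977 = 1856
30–44: 1450 × 0.962 = 1395
45–59: 2000 × 0.961 = 1922
60–74: 3950 × 0.958 = 3784
75–89: 2700 × 0.942 = 2543
→ [1829, 1856, 1395, 1922, 3784, 2543]
Period 2.
Births: 1856 × 0.521 = 967 ; 1395 × 0.537 = 749 ⇒ total 1716
15–29: 1829 × 0.977 = 1787
30–44: 1856 × 0.962 = 1785
45–59: 1395 × 0.961 = 1341
60–74: 1922 × 0.958 = 1841
75–89: 3784 × 0.942 = 3565
→ [1716, 1787, 1785, 1341, 1841, 3565]
Period 3.
Births: 1787 × 0.521 = 931 ; 1785 × 0.537 = 959 ⇒ total 1890
15–29: 1716 × 0.977 = 1677
30–44: 1787 × 0.962 = 1719
45–59: 1785 × 0.961 = 1715
60–74: 1341 × 0.958 = 1285
75–89: 1841 × 0.942 = 1734
→ [1890, 1677, 1719, 1715, 1285, 1734]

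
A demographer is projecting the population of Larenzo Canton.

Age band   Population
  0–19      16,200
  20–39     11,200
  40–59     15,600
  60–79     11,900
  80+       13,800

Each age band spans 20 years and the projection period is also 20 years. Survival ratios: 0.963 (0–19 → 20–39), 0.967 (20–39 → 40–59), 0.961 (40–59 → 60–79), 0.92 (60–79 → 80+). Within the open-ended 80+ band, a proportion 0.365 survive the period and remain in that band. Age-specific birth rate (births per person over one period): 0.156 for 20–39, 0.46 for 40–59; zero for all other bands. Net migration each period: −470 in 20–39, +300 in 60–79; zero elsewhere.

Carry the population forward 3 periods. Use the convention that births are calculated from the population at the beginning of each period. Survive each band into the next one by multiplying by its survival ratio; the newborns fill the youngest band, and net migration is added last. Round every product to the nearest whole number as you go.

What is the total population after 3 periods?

[period 1]
Births: 11200 × 0.156 = 1747  |  15600 × 0.46 = 7176 ⇒ total 8923
20–39: 16200 × 0.963 = 15601
40–59: 11200 × 0.967 = 10830
60–79: 15600 × 0.961 = 14992
80+: 11900 × 0.92 + 13800 × 0.365 = 10948 + 5037 = 15985
Net migration: 20–39 − 470 → 15131; 60–79 + 300 → 15292
→ [8923, 15131, 10830, 15292, 15985]
[period 2]
Births: 15131 × 0.156 = 2360  |  10830 × 0.46 = 4982 ⇒ total 7342
20–39: 8923 × 0.963 = 8593
40–59: 15131 × 0.967 = 14632
60–79: 10830 × 0.961 = 10408
80+: 15292 × 0.92 + 15985 × 0.365 = 14069 + 5835 = 19904
Net migration: 20–39 − 470 → 8123; 60–79 + 300 → 10708
→ [7342, 8123, 14632, 10708, 19904]
[period 3]
Births: 8123 × 0.156 = 1267  |  14632 × 0.46 = 6731 ⇒ total 7998
20–39: 7342 × 0.963 = 7070
40–59: 8123 × 0.967 = 7855
60–79: 14632 × 0.961 = 14061
80+: 10708 × 0.92 + 19904 × 0.365 = 9851 + 7265 = 17116
Net migration: 20–39 − 470 → 6600; 60–79 + 300 → 14361
→ [7998, 6600, 7855, 14361, 17116]
Total after period 3: 7998 + 6600 + 7855 + 14361 + 17116 = 53930

53930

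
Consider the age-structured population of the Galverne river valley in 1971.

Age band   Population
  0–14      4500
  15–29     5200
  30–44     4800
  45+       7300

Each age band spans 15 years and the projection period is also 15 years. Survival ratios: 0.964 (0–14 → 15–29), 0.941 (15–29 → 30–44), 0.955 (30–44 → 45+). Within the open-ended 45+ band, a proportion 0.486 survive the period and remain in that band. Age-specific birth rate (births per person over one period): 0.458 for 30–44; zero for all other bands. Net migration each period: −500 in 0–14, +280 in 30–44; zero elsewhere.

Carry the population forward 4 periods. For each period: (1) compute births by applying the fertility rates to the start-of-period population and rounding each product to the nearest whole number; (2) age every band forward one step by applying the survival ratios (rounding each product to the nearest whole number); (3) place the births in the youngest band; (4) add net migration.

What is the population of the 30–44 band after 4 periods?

— Period 1 —
Births: 4800 × 0.458 = 2198
15–29: 4500 × 0.964 = 4338
30–44: 5200 × 0.941 = 4893
45+: 4800 × 0.955 + 7300 × 0.486 = 4584 + 3548 = 8132
Net migration: 0–14 − 500 → 1698; 30–44 + 280 → 5173
Giving 1698 / 4338 / 5173 / 8132.
— Period 2 —
Births: 5173 × 0.458 = 2369
15–29: 1698 × 0.964 = 1637
30–44: 4338 × 0.941 = 4082
45+: 5173 × 0.955 + 8132 × 0.486 = 4940 + 3952 = 8892
Net migration: 0–14 − 500 → 1869; 30–44 + 280 → 4362
Giving 1869 / 1637 / 4362 / 8892.
— Period 3 —
Births: 4362 × 0.458 = 1998
15–29: 1869 × 0.964 = 1802
30–44: 1637 × 0.941 = 1540
45+: 4362 × 0.955 + 8892 × 0.486 = 4166 + 4322 = 8488
Net migration: 0–14 − 500 → 1498; 30–44 + 280 → 1820
Giving 1498 / 1802 / 1820 / 8488.
— Period 4 —
Births: 1820 × 0.458 = 834
15–29: 1498 × 0.964 = 1444
30–44: 1802 × 0.941 = 1696
45+: 1820 × 0.955 + 8488 × 0.486 = 1738 + 4125 = 5863
Net migration: 0–14 − 500 → 334; 30–44 + 280 → 1976
Giving 334 / 1444 / 1976 / 5863.

1976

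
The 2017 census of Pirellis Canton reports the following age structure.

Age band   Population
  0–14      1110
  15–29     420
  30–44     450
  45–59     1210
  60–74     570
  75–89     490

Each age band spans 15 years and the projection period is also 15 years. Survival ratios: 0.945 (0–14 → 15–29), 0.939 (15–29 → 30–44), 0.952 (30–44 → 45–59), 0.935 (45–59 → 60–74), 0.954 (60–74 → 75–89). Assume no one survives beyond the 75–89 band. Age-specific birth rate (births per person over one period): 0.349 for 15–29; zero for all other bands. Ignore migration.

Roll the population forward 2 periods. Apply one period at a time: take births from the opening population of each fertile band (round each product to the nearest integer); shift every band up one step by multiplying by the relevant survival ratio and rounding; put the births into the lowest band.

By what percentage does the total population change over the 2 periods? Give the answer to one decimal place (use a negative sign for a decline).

-21.3

Call the bands 1 to 6, youngest first.
— Period 1 —
Births: 420 × 0.349 = 147
Band 2: 1110 × 0.945 = 1049
Band 3: 420 × 0.939 = 394
Band 4: 450 × 0.952 = 428
Band 5: 1210 × 0.935 = 1131
Band 6: 570 × 0.954 = 544
End of period: [147, 1049, 394, 428, 1131, 544]
— Period 2 —
Births: 1049 × 0.349 = 366
Band 2: 147 × 0.945 = 139
Band 3: 1049 × 0.939 = 985
Band 4: 394 × 0.952 = 375
Band 5: 428 × 0.935 = 400
Band 6: 1131 × 0.954 = 1079
End of period: [366, 139, 985, 375, 400, 1079]
Total: 4250 → 3344; change = -906; percentage change = -21.3%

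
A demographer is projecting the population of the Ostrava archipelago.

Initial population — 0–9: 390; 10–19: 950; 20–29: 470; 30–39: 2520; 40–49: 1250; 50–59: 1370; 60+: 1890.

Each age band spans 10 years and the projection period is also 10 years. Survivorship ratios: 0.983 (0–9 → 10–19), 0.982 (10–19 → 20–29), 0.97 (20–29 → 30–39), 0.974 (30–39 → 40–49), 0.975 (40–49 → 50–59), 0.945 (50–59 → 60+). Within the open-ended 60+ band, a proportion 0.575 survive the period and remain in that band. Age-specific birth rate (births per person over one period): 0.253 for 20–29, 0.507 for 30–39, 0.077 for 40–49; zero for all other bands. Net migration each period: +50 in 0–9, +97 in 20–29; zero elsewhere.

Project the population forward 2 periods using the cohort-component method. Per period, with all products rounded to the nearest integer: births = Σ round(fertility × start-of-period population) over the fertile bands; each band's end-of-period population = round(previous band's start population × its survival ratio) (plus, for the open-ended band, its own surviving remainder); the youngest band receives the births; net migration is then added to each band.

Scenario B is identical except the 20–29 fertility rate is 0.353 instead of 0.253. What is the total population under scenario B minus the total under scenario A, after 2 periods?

(Bands numbered youngest = 1 to oldest = 7.)
Period 1.
Births: 470 * 0.253 = 119 ; 2520 * 0.507 = 1278 ; 1250 * 0.077 = 96 → total 1493
Band 2: 390 * 0.983 = 383
Band 3: 950 * 0.982 = 933
Band 4: 470 * 0.97 = 456
Band 5: 2520 * 0.974 = 2454
Band 6: 1250 * 0.975 = 1219
Band 7: 1370 * 0.945 + 1890 * 0.575 = 1295 + 1087 = 2382
Net migration: Band 1 + 50 → 1543; Band 3 + 97 → 1030
→ [1543, 383, 1030, 456, 2454, 1219, 2382]
Period 2.
Births: 1030 * 0.253 = 261 ; 456 * 0.507 = 231 ; 2454 * 0.077 = 189 → total 681
Band 2: 1543 * 0.983 = 1517
Band 3: 383 * 0.982 = 376
Band 4: 1030 * 0.97 = 999
Band 5: 456 * 0.974 = 444
Band 6: 2454 * 0.975 = 2393
Band 7: 1219 * 0.945 + 2382 * 0.575 = 1152 + 1370 = 2522
Net migration: Band 1 + 50 → 731; Band 3 + 97 → 473
→ [731, 1517, 473, 999, 444, 2393, 2522]
Scenario A total after 2 periods: 9079
Scenario B projection —
Period 1.
Births: 470 * 0.353 = 166 ; 2520 * 0.507 = 1278 ; 1250 * 0.077 = 96 → total 1540
Band 2: 390 * 0.983 = 383
Band 3: 950 * 0.982 = 933
Band 4: 470 * 0.97 = 456
Band 5: 2520 * 0.974 = 2454
Band 6: 1250 * 0.975 = 1219
Band 7: 1370 * 0.945 + 1890 * 0.575 = 1295 + 1087 = 2382
Net migration: Band 1 + 50 → 1590; Band 3 + 97 → 1030
→ [1590, 383, 1030, 456, 2454, 1219, 2382]
Period 2.
Births: 1030 * 0.353 = 364 ; 456 * 0.507 = 231 ; 2454 * 0.077 = 189 → total 784
Band 2: 1590 * 0.983 = 1563
Band 3: 383 * 0.982 = 376
Band 4: 1030 * 0.97 = 999
Band 5: 456 * 0.974 = 444
Band 6: 2454 * 0.975 = 2393
Band 7: 1219 * 0.945 + 2382 * 0.575 = 1152 + 1370 = 2522
Net migration: Band 1 + 50 → 834; Band 3 + 97 → 473
→ [834, 1563, 473, 999, 444, 2393, 2522]
Scenario B total after 2 periods: 9228
Difference B − A = 9228 − 9079 = 149

149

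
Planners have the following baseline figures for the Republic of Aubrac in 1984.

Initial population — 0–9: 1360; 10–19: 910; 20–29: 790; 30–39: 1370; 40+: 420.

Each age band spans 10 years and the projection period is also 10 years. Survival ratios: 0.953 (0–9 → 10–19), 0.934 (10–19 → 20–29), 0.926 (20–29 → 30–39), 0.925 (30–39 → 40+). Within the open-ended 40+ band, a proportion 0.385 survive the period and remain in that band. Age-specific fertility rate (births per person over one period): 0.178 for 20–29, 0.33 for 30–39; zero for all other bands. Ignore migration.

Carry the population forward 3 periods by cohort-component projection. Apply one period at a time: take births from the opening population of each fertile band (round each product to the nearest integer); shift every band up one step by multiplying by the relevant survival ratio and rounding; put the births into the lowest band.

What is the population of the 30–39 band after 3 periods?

(Groups numbered youngest = 1 to oldest = 5.)
Period 1:
Births: 790 * 0.178 = 141 ; 1370 * 0.33 = 452 → 593
Group 2: 1360 * 0.953 = 1296
Group 3: 910 * 0.934 = 850
Group 4: 790 * 0.926 = 732
Group 5: 1370 * 0.925 + 420 * 0.385 = 1267 + 162 = 1429
→ [593, 1296, 850, 732, 1429]
Period 2:
Births: 850 * 0.178 = 151 ; 732 * 0.33 = 242 → 393
Group 2: 593 * 0.953 = 565
Group 3: 1296 * 0.934 = 1210
Group 4: 850 * 0.926 = 787
Group 5: 732 * 0.925 + 1429 * 0.385 = 677 + 550 = 1227
→ [393, 565, 1210, 787, 1227]
Period 3:
Births: 1210 * 0.178 = 215 ; 787 * 0.33 = 260 → 475
Group 2: 393 * 0.953 = 375
Group 3: 565 * 0.934 = 528
Group 4: 1210 * 0.926 = 1120
Group 5: 787 * 0.925 + 1227 * 0.385 = 728 + 472 = 1200
→ [475, 375, 528, 1120, 1200]

1120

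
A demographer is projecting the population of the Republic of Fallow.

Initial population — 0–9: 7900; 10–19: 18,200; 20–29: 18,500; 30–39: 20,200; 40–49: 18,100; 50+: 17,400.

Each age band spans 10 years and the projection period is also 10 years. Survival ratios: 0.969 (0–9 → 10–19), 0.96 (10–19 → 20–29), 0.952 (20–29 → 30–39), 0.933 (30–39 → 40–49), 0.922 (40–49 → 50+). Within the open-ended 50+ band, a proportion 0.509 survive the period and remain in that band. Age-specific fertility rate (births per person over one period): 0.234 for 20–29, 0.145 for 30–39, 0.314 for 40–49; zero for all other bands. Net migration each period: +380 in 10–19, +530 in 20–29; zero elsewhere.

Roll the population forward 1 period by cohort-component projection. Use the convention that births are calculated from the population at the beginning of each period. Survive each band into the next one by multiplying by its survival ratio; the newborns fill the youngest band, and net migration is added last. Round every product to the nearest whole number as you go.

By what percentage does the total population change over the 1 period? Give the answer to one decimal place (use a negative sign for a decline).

0.7

Call the groups 1 to 6, youngest first.
— Period 1 —
Births: 18500 × 0.234 = 4329  |  20200 × 0.145 = 2929  |  18100 × 0.314 = 5683 → 12941
Group 2: 7900 × 0.969 = 7655
Group 3: 18200 × 0.96 = 17472
Group 4: 18500 × 0.952 = 17612
Group 5: 20200 × 0.933 = 18847
Group 6: 18100 × 0.922 + 17400 × 0.509 = 16688 + 8857 = 25545
Net migration: Group 2 + 380 → 8035; Group 3 + 530 → 18002
Population now: 0–9=12941, 10–19=8035, 20–29=18002, 30–39=17612, 40–49=18847, 50+=25545
Total: 100300 → 100982; change = 682; percentage change = 0.7%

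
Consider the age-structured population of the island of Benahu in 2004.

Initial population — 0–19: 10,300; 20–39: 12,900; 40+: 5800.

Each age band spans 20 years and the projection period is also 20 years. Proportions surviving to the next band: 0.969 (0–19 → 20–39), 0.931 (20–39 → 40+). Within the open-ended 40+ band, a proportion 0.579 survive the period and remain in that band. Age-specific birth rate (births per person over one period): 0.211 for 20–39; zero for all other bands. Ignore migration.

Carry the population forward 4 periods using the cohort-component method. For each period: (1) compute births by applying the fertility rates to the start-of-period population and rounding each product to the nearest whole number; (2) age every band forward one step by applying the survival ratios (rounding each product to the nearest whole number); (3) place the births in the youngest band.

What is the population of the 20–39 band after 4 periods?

540

Let band 1 be 0–19 through band 3 = 40+.
— Period 1 —
Births: 12900 × 0.211 = 2722
Band 2: 10300 × 0.969 = 9981
Band 3: 12900 × 0.931 + 5800 × 0.579 = 12010 + 3358 = 15368
End of period: [2722, 9981, 15368]
— Period 2 —
Births: 9981 × 0.211 = 2106
Band 2: 2722 × 0.969 = 2638
Band 3: 9981 × 0.931 + 15368 × 0.579 = 9292 + 8898 = 18190
End of period: [2106, 2638, 18190]
— Period 3 —
Births: 2638 × 0.211 = 557
Band 2: 2106 × 0.969 = 2041
Band 3: 2638 × 0.931 + 18190 × 0.579 = 2456 + 10532 = 12988
End of period: [557, 2041, 12988]
— Period 4 —
Births: 2041 × 0.211 = 431
Band 2: 557 × 0.969 = 540
Band 3: 2041 × 0.931 + 12988 × 0.579 = 1900 + 7520 = 9420
End of period: [431, 540, 9420]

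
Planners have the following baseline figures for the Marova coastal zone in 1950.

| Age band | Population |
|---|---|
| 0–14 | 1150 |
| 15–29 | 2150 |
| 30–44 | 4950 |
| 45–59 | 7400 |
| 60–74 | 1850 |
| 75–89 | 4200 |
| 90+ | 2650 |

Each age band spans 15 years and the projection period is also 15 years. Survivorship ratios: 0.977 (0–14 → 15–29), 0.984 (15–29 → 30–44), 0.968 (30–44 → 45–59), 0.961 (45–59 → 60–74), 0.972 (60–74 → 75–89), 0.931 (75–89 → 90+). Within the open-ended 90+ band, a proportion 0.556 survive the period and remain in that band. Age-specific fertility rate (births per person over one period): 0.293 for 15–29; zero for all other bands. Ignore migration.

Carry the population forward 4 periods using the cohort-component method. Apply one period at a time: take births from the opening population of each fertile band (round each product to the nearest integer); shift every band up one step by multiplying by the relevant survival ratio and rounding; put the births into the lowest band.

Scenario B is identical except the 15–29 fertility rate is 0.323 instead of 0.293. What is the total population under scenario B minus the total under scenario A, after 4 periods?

151

— Period 1 —
Births: 2150 × 0.293 = 630
15–29: 1150 × 0.977 = 1124
30–44: 2150 × 0.984 = 2116
45–59: 4950 × 0.968 = 4792
60–74: 7400 × 0.961 = 7111
75–89: 1850 × 0.972 = 1798
90+: 4200 × 0.931 + 2650 × 0.556 = 3910 + 1473 = 5383
Giving 630 / 1124 / 2116 / 4792 / 7111 / 1798 / 5383.
— Period 2 —
Births: 1124 × 0.293 = 329
15–29: 630 × 0.977 = 616
30–44: 1124 × 0.984 = 1106
45–59: 2116 × 0.968 = 2048
60–74: 4792 × 0.961 = 4605
75–89: 7111 × 0.972 = 6912
90+: 1798 × 0.931 + 5383 × 0.556 = 1674 + 2993 = 4667
Giving 329 / 616 / 1106 / 2048 / 4605 / 6912 / 4667.
— Period 3 —
Births: 616 × 0.293 = 180
15–29: 329 × 0.977 = 321
30–44: 616 × 0.984 = 606
45–59: 1106 × 0.968 = 1071
60–74: 2048 × 0.961 = 1968
75–89: 4605 × 0.972 = 4476
90+: 6912 × 0.931 + 4667 × 0.556 = 6435 + 2595 = 9030
Giving 180 / 321 / 606 / 1071 / 1968 / 4476 / 9030.
— Period 4 —
Births: 321 × 0.293 = 94
15–29: 180 × 0.977 = 176
30–44: 321 × 0.984 = 316
45–59: 606 × 0.968 = 587
60–74: 1071 × 0.961 = 1029
75–89: 1968 × 0.972 = 1913
90+: 4476 × 0.931 + 9030 × 0.556 = 4167 + 5021 = 9188
Giving 94 / 176 / 316 / 587 / 1029 / 1913 / 9188.
Scenario A total after 4 periods: 13303
Scenario B projection —
— Period 1 —
Births: 2150 × 0.323 = 694
15–29: 1150 × 0.977 = 1124
30–44: 2150 × 0.984 = 2116
45–59: 4950 × 0.968 = 4792
60–74: 7400 × 0.961 = 7111
75–89: 1850 × 0.972 = 1798
90+: 4200 × 0.931 + 2650 × 0.556 = 3910 + 1473 = 5383
Giving 694 / 1124 / 2116 / 4792 / 7111 / 1798 / 5383.
— Period 2 —
Births: 1124 × 0.323 = 363
15–29: 694 × 0.977 = 678
30–44: 1124 × 0.984 = 1106
45–59: 2116 × 0.968 = 2048
60–74: 4792 × 0.961 = 4605
75–89: 7111 × 0.972 = 6912
90+: 1798 × 0.931 + 5383 × 0.556 = 1674 + 2993 = 4667
Giving 363 / 678 / 1106 / 2048 / 4605 / 6912 / 4667.
— Period 3 —
Births: 678 × 0.323 = 219
15–29: 363 × 0.977 = 355
30–44: 678 × 0.984 = 667
45–59: 1106 × 0.968 = 1071
60–74: 2048 × 0.961 = 1968
75–89: 4605 × 0.972 = 4476
90+: 6912 × 0.931 + 4667 × 0.556 = 6435 + 2595 = 9030
Giving 219 / 355 / 667 / 1071 / 1968 / 4476 / 9030.
— Period 4 —
Births: 355 × 0.323 = 115
15–29: 219 × 0.977 = 214
30–44: 355 × 0.984 = 349
45–59: 667 × 0.968 = 646
60–74: 1071 × 0.961 = 1029
75–89: 1968 × 0.972 = 1913
90+: 4476 × 0.931 + 9030 × 0.556 = 4167 + 5021 = 9188
Giving 115 / 214 / 349 / 646 / 1029 / 1913 / 9188.
Scenario B total after 4 periods: 13454
Difference B − A = 13454 − 13303 = 151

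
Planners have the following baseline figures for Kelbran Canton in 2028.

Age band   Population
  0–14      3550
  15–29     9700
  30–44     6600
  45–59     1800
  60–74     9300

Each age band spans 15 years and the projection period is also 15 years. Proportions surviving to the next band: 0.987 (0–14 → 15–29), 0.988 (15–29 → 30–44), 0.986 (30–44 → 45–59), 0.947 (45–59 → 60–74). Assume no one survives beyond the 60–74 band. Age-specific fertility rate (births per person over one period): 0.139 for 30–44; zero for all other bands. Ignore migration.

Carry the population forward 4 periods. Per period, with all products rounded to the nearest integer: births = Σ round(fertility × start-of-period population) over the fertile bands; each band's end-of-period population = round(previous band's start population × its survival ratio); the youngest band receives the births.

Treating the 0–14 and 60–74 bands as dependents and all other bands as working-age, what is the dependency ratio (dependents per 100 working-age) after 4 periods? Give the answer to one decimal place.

126.4

Call the groups 1 to 5, youngest first.
[period 1]
Births: 6600 * 0.139 = 917
Group 2: 3550 * 0.987 = 3504
Group 3: 9700 * 0.988 = 9584
Group 4: 6600 * 0.986 = 6508
Group 5: 1800 * 0.947 = 1705
End of period: [917, 3504, 9584, 6508, 1705]
[period 2]
Births: 9584 * 0.139 = 1332
Group 2: 917 * 0.987 = 905
Group 3: 3504 * 0.988 = 3462
Group 4: 9584 * 0.986 = 9450
Group 5: 6508 * 0.947 = 6163
End of period: [1332, 905, 3462, 9450, 6163]
[period 3]
Births: 3462 * 0.139 = 481
Group 2: 1332 * 0.987 = 1315
Group 3: 905 * 0.988 = 894
Group 4: 3462 * 0.986 = 3414
Group 5: 9450 * 0.947 = 8949
End of period: [481, 1315, 894, 3414, 8949]
[period 4]
Births: 894 * 0.139 = 124
Group 2: 481 * 0.987 = 475
Group 3: 1315 * 0.988 = 1299
Group 4: 894 * 0.986 = 881
Group 5: 3414 * 0.947 = 3233
End of period: [124, 475, 1299, 881, 3233]
Dependents (band 0–14 + band 60–74) = 124 + 3233 = 3357; working-age = 2655; ratio = 3357/2655 × 100 = 126.4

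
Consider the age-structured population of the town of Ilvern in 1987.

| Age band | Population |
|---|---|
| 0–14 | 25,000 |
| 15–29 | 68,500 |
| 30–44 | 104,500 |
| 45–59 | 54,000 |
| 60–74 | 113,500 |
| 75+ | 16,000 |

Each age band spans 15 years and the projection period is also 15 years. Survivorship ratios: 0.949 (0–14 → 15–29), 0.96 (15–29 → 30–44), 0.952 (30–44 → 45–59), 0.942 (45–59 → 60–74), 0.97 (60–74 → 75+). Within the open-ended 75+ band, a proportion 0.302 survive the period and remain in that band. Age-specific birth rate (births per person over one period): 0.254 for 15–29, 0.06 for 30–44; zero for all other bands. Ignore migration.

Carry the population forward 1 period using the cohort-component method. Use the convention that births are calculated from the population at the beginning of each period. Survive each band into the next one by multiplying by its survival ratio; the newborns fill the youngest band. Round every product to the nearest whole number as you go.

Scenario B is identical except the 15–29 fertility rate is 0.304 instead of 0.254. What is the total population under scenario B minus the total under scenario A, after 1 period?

Call the groups 1 to 6, youngest first.
Period 1:
Births: 68500 * 0.254 = 17399  |  104500 * 0.06 = 6270 — total 23669
Group 2: 25000 * 0.949 = 23725
Group 3: 68500 * 0.96 = 65760
Group 4: 104500 * 0.952 = 99484
Group 5: 54000 * 0.942 = 50868
Group 6: 113500 * 0.97 + 16000 * 0.302 = 110095 + 4832 = 114927
End of period: [23669, 23725, 65760, 99484, 50868, 114927]
Scenario A total after 1 period: 378433
Scenario B projection —
Period 1:
Births: 68500 * 0.304 = 20824  |  104500 * 0.06 = 6270 — total 27094
Group 2: 25000 * 0.949 = 23725
Group 3: 68500 * 0.96 = 65760
Group 4: 104500 * 0.952 = 99484
Group 5: 54000 * 0.942 = 50868
Group 6: 113500 * 0.97 + 16000 * 0.302 = 110095 + 4832 = 114927
End of period: [27094, 23725, 65760, 99484, 50868, 114927]
Scenario B total after 1 period: 381858
Difference B − A = 381858 − 378433 = 3425

3425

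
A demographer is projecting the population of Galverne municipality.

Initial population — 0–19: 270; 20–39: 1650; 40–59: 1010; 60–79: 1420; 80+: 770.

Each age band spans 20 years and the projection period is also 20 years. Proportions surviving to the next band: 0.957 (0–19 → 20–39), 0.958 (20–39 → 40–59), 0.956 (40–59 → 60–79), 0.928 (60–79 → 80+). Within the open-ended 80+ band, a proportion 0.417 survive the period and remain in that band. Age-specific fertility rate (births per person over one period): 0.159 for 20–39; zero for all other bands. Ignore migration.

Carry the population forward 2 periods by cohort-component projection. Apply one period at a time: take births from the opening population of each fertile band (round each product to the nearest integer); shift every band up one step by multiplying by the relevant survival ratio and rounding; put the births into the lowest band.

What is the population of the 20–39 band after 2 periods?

251

[period 1]
Births: 1650 * 0.159 = 262
20–39: 270 * 0.957 = 258
40–59: 1650 * 0.958 = 1581
60–79: 1010 * 0.956 = 966
80+: 1420 * 0.928 + 770 * 0.417 = 1318 + 321 = 1639
End of period: [262, 258, 1581, 966, 1639]
[period 2]
Births: 258 * 0.159 = 41
20–39: 262 * 0.957 = 251
40–59: 258 * 0.958 = 247
60–79: 1581 * 0.956 = 1511
80+: 966 * 0.928 + 1639 * 0.417 = 896 + 683 = 1579
End of period: [41, 251, 247, 1511, 1579]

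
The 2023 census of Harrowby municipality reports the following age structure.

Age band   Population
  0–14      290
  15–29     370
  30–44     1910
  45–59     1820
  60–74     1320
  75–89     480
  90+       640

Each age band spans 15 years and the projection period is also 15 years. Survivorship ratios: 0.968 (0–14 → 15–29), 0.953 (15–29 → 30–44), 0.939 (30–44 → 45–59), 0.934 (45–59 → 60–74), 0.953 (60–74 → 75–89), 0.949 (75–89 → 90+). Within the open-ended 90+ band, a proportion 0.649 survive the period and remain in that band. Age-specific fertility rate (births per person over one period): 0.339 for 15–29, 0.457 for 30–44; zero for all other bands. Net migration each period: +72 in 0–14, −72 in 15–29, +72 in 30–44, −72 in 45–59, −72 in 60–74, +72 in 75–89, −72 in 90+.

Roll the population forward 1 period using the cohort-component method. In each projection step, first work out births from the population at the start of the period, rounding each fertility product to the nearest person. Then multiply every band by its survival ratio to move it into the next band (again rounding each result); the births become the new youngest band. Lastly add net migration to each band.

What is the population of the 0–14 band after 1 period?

1070

Numbering the groups 1..7 from youngest to oldest:
[period 1]
Births: 370 × 0.339 = 125, 1910 × 0.457 = 873 ⇒ total 998
Group 2: 290 × 0.968 = 281
Group 3: 370 × 0.953 = 353
Group 4: 1910 × 0.939 = 1793
Group 5: 1820 × 0.934 = 1700
Group 6: 1320 × 0.953 = 1258
Group 7: 480 × 0.949 + 640 × 0.649 = 456 + 415 = 871
Net migration: Group 1 + 72 → 1070; Group 2 − 72 → 209; Group 3 + 72 → 425; Group 4 − 72 → 1721; Group 5 − 72 → 1628; Group 6 + 72 → 1330; Group 7 − 72 → 799
→ [1070, 209, 425, 1721, 1628, 1330, 799]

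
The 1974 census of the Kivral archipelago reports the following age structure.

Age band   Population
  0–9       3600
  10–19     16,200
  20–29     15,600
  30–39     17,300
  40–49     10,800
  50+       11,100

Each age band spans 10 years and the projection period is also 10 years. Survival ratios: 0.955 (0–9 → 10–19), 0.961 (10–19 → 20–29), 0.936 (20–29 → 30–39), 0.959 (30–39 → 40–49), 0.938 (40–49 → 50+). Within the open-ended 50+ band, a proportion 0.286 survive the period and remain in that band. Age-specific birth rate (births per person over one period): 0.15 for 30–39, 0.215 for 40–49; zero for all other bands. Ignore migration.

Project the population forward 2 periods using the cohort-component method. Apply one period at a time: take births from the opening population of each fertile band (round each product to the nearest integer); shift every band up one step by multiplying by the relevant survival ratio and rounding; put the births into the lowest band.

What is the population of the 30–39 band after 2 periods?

14572

Call the groups 1 to 6, youngest first.
Period 1:
Births: 17300 * 0.15 = 2595  |  10800 * 0.215 = 2322 → 4917
Group 2: 3600 * 0.955 = 3438
Group 3: 16200 * 0.961 = 15568
Group 4: 15600 * 0.936 = 14602
Group 5: 17300 * 0.959 = 16591
Group 6: 10800 * 0.938 + 11100 * 0.286 = 10130 + 3175 = 13305
Population now: 0–9=4917, 10–19=3438, 20–29=15568, 30–39=14602, 40–49=16591, 50+=13305
Period 2:
Births: 14602 * 0.15 = 2190  |  16591 * 0.215 = 3567 → 5757
Group 2: 4917 * 0.955 = 4696
Group 3: 3438 * 0.961 = 3304
Group 4: 15568 * 0.936 = 14572
Group 5: 14602 * 0.959 = 14003
Group 6: 16591 * 0.938 + 13305 * 0.286 = 15562 + 3805 = 19367
Population now: 0–9=5757, 10–19=4696, 20–29=3304, 30–39=14572, 40–49=14003, 50+=19367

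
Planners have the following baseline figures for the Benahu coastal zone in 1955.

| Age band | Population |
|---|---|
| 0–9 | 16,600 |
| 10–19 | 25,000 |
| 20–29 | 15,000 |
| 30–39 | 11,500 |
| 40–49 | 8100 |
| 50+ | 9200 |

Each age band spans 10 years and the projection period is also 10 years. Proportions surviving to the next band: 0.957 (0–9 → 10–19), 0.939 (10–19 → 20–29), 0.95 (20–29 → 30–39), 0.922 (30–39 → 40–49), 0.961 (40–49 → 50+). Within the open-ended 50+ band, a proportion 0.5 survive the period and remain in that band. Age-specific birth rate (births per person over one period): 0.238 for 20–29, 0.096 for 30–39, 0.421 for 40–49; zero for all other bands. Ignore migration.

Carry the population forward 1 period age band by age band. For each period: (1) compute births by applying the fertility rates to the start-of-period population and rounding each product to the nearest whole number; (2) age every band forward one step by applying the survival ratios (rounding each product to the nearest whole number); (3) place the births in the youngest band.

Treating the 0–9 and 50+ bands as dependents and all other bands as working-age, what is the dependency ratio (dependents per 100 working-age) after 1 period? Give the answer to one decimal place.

31.9

After projecting period 1:
Births: 15000 × 0.238 = 3570 ; 11500 × 0.096 = 1104 ; 8100 × 0.421 = 3410 → 8084
10–19: 16600 × 0.957 = 15886
20–29: 25000 × 0.939 = 23475
30–39: 15000 × 0.95 = 14250
40–49: 11500 × 0.922 = 10603
50+: 8100 × 0.961 + 9200 × 0.5 = 7784 + 4600 = 12384
Population now: 0–9=8084, 10–19=15886, 20–29=23475, 30–39=14250, 40–49=10603, 50+=12384
Dependents (band 0–9 + band 50+) = 8084 + 12384 = 20468; working-age = 64214; ratio = 20468/64214 × 100 = 31.9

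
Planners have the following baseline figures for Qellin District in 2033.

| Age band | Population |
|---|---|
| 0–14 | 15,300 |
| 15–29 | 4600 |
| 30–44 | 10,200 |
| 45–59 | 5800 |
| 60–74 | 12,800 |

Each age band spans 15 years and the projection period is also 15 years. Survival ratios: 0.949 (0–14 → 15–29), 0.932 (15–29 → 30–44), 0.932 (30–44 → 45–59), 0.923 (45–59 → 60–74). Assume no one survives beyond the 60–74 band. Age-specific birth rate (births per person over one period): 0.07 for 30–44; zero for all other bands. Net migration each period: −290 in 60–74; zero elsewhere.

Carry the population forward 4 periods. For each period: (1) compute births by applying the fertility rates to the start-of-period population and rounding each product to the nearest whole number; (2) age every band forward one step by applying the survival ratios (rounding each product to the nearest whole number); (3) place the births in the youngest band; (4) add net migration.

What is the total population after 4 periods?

Let group 1 be 0–14 through group 5 = 60–74.
After projecting period 1:
Births: 10200 * 0.07 = 714
Group 2: 15300 * 0.949 = 14520
Group 3: 4600 * 0.932 = 4287
Group 4: 10200 * 0.932 = 9506
Group 5: 5800 * 0.923 = 5353
Net migration: Group 5 − 290 → 5063
End of period: [714, 14520, 4287, 9506, 5063]
After projecting period 2:
Births: 4287 * 0.07 = 300
Group 2: 714 * 0.949 = 678
Group 3: 14520 * 0.932 = 13533
Group 4: 4287 * 0.932 = 3995
Group 5: 9506 * 0.923 = 8774
Net migration: Group 5 − 290 → 8484
End of period: [300, 678, 13533, 3995, 8484]
After projecting period 3:
Births: 13533 * 0.07 = 947
Group 2: 300 * 0.949 = 285
Group 3: 678 * 0.932 = 632
Group 4: 13533 * 0.932 = 12613
Group 5: 3995 * 0.923 = 3687
Net migration: Group 5 − 290 → 3397
End of period: [947, 285, 632, 12613, 3397]
After projecting period 4:
Births: 632 * 0.07 = 44
Group 2: 947 * 0.949 = 899
Group 3: 285 * 0.932 = 266
Group 4: 632 * 0.932 = 589
Group 5: 12613 * 0.923 = 11642
Net migration: Group 5 − 290 → 11352
End of period: [44, 899, 266, 589, 11352]
Total after period 4: 44 + 899 + 266 + 589 + 11352 = 13150

13150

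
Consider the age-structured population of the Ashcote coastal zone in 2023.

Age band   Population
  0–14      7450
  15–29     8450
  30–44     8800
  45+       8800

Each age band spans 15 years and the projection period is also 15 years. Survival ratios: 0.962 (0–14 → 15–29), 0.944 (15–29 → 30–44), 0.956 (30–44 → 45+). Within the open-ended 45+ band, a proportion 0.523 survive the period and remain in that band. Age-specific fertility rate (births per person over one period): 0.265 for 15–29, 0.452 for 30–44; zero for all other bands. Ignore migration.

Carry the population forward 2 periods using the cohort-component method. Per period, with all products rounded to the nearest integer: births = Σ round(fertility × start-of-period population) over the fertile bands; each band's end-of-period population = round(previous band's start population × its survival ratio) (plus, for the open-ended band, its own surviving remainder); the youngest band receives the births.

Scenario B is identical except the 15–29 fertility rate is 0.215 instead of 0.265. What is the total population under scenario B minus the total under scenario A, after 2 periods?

-764

[period 1]
Births: 8450 * 0.265 = 2239  |  8800 * 0.452 = 3978 ⇒ total 6217
15–29: 7450 * 0.962 = 7167
30–44: 8450 * 0.944 = 7977
45+: 8800 * 0.956 + 8800 * 0.523 = 8413 + 4602 = 13015
→ [6217, 7167, 7977, 13015]
[period 2]
Births: 7167 * 0.265 = 1899  |  7977 * 0.452 = 3606 ⇒ total 5505
15–29: 6217 * 0.962 = 5981
30–44: 7167 * 0.944 = 6766
45+: 7977 * 0.956 + 13015 * 0.523 = 7626 + 6807 = 14433
→ [5505, 5981, 6766, 14433]
Scenario A total after 2 periods: 32685
Scenario B projection —
[period 1]
Births: 8450 * 0.215 = 1817  |  8800 * 0.452 = 3978 ⇒ total 5795
15–29: 7450 * 0.962 = 7167
30–44: 8450 * 0.944 = 7977
45+: 8800 * 0.956 + 8800 * 0.523 = 8413 + 4602 = 13015
→ [5795, 7167, 7977, 13015]
[period 2]
Births: 7167 * 0.215 = 1541  |  7977 * 0.452 = 3606 ⇒ total 5147
15–29: 5795 * 0.962 = 5575
30–44: 7167 * 0.944 = 6766
45+: 7977 * 0.956 + 13015 * 0.523 = 7626 + 6807 = 14433
→ [5147, 5575, 6766, 14433]
Scenario B total after 2 periods: 31921
Difference B − A = 31921 − 32685 = -764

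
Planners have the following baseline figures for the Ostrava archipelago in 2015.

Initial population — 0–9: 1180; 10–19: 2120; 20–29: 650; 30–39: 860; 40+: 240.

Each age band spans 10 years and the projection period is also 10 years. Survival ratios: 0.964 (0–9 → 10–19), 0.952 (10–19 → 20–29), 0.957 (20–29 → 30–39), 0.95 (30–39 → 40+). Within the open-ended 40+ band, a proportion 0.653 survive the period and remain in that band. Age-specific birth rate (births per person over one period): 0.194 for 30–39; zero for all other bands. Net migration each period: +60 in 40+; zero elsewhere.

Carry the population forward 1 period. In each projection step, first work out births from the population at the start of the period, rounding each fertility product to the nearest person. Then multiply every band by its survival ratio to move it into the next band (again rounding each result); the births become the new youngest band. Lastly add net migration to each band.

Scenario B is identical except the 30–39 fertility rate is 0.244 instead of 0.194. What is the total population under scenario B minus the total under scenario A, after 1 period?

43

Let group 1 be 0–9 through group 5 = 40+.
After projecting period 1:
Births: 860 × 0.194 = 167
Group 2: 1180 × 0.964 = 1138
Group 3: 2120 × 0.952 = 2018
Group 4: 650 × 0.957 = 622
Group 5: 860 × 0.95 + 240 × 0.653 = 817 + 157 = 974
Net migration: Group 5 + 60 → 1034
Population now: 0–9=167, 10–19=1138, 20–29=2018, 30–39=622, 40+=1034
Scenario A total after 1 period: 4979
Scenario B projection —
After projecting period 1:
Births: 860 × 0.244 = 210
Group 2: 1180 × 0.964 = 1138
Group 3: 2120 × 0.952 = 2018
Group 4: 650 × 0.957 = 622
Group 5: 860 × 0.95 + 240 × 0.653 = 817 + 157 = 974
Net migration: Group 5 + 60 → 1034
Population now: 0–9=210, 10–19=1138, 20–29=2018, 30–39=622, 40+=1034
Scenario B total after 1 period: 5022
Difference B − A = 5022 − 4979 = 43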